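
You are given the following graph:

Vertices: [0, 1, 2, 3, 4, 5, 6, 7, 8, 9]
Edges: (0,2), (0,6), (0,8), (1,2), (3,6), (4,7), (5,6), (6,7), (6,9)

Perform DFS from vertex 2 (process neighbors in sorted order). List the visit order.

DFS from vertex 2 (neighbors processed in ascending order):
Visit order: 2, 0, 6, 3, 5, 7, 4, 9, 8, 1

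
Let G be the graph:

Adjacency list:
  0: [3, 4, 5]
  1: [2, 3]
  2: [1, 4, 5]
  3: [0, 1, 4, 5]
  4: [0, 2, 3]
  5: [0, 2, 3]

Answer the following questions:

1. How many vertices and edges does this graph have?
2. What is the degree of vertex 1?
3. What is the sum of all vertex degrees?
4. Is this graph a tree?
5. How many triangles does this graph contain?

Count: 6 vertices, 9 edges.
Vertex 1 has neighbors [2, 3], degree = 2.
Handshaking lemma: 2 * 9 = 18.
A tree on 6 vertices has 5 edges. This graph has 9 edges (4 extra). Not a tree.
Number of triangles = 2.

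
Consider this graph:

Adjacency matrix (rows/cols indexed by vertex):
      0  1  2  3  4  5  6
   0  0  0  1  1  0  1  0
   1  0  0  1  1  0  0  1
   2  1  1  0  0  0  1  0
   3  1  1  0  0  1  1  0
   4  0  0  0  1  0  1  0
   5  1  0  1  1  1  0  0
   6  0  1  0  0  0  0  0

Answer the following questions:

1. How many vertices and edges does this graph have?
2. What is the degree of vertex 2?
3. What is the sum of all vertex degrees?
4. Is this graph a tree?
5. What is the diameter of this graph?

Count: 7 vertices, 10 edges.
Vertex 2 has neighbors [0, 1, 5], degree = 3.
Handshaking lemma: 2 * 10 = 20.
A tree on 7 vertices has 6 edges. This graph has 10 edges (4 extra). Not a tree.
Diameter (longest shortest path) = 3.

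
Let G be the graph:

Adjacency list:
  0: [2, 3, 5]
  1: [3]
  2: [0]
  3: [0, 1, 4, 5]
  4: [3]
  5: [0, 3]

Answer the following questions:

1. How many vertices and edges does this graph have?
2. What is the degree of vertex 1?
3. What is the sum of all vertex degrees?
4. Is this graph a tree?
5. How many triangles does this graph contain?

Count: 6 vertices, 6 edges.
Vertex 1 has neighbors [3], degree = 1.
Handshaking lemma: 2 * 6 = 12.
A tree on 6 vertices has 5 edges. This graph has 6 edges (1 extra). Not a tree.
Number of triangles = 1.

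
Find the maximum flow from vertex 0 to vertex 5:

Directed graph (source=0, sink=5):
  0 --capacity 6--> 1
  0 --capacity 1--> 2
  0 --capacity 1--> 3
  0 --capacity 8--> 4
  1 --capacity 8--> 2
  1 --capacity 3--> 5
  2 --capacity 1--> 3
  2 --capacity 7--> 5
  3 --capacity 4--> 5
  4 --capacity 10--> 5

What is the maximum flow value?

Computing max flow:
  Flow on (0->1): 6/6
  Flow on (0->2): 1/1
  Flow on (0->3): 1/1
  Flow on (0->4): 8/8
  Flow on (1->2): 3/8
  Flow on (1->5): 3/3
  Flow on (2->5): 4/7
  Flow on (3->5): 1/4
  Flow on (4->5): 8/10
Maximum flow = 16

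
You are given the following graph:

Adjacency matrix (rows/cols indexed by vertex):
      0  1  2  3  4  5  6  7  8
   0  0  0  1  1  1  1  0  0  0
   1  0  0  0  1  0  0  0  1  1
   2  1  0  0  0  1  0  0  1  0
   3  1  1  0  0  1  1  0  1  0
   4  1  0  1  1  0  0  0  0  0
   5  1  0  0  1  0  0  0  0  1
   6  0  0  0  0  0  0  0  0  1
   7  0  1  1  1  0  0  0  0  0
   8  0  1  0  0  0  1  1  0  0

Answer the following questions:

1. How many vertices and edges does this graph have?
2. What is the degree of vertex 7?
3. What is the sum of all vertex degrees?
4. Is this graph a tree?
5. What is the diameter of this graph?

Count: 9 vertices, 14 edges.
Vertex 7 has neighbors [1, 2, 3], degree = 3.
Handshaking lemma: 2 * 14 = 28.
A tree on 9 vertices has 8 edges. This graph has 14 edges (6 extra). Not a tree.
Diameter (longest shortest path) = 4.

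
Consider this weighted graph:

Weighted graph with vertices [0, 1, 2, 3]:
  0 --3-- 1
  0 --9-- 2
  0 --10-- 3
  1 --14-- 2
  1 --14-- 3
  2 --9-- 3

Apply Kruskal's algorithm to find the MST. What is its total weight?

Applying Kruskal's algorithm (sort edges by weight, add if no cycle):
  Add (0,1) w=3
  Add (0,2) w=9
  Add (2,3) w=9
  Skip (0,3) w=10 (creates cycle)
  Skip (1,2) w=14 (creates cycle)
  Skip (1,3) w=14 (creates cycle)
MST weight = 21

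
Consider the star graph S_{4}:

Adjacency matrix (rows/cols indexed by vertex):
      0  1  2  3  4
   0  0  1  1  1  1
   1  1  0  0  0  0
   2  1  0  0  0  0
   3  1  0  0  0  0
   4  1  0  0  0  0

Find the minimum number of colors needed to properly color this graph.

S_{4} has one hub adjacent to 4 leaves; leaves are pairwise non-adjacent.
Color the hub 0 and every leaf 1.
Chromatic number = 2.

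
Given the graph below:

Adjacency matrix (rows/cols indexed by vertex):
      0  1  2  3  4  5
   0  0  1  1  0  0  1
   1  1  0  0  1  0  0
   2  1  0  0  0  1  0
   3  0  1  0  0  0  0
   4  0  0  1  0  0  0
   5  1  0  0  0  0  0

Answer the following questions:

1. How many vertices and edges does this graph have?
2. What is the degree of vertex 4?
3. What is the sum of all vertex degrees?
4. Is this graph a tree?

Count: 6 vertices, 5 edges.
Vertex 4 has neighbors [2], degree = 1.
Handshaking lemma: 2 * 5 = 10.
A graph is a tree iff it is connected and has exactly n-1 edges. This graph is connected (all 6 vertices in one component) and has 6-1 = 5 edges. It is a tree.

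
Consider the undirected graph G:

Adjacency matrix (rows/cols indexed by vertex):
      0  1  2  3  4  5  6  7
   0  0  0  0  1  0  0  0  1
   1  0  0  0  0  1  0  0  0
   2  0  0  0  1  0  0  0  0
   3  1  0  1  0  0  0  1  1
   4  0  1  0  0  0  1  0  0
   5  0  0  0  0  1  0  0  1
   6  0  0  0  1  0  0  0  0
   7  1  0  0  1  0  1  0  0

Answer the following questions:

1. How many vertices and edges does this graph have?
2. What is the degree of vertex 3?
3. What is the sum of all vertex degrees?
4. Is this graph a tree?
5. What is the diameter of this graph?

Count: 8 vertices, 8 edges.
Vertex 3 has neighbors [0, 2, 6, 7], degree = 4.
Handshaking lemma: 2 * 8 = 16.
A tree on 8 vertices has 7 edges. This graph has 8 edges (1 extra). Not a tree.
Diameter (longest shortest path) = 5.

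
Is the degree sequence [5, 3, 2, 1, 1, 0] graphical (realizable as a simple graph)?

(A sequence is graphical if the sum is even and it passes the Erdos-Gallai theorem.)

Sum of degrees = 12. Sum is even but fails Erdos-Gallai. The sequence is NOT graphical.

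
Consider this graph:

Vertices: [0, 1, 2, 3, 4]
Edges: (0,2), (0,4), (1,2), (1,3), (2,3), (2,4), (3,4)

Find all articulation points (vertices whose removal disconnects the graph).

No articulation points. The graph is biconnected.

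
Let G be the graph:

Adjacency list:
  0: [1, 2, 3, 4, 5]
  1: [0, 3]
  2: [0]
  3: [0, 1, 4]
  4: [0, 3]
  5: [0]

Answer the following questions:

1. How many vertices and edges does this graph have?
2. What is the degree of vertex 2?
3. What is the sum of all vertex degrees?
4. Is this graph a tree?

Count: 6 vertices, 7 edges.
Vertex 2 has neighbors [0], degree = 1.
Handshaking lemma: 2 * 7 = 14.
A tree on 6 vertices has 5 edges. This graph has 7 edges (2 extra). Not a tree.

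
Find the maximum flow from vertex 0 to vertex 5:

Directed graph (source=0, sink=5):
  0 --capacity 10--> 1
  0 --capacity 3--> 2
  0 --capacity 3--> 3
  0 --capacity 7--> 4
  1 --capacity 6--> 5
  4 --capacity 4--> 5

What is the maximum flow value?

Computing max flow:
  Flow on (0->1): 6/10
  Flow on (0->4): 4/7
  Flow on (1->5): 6/6
  Flow on (4->5): 4/4
Maximum flow = 10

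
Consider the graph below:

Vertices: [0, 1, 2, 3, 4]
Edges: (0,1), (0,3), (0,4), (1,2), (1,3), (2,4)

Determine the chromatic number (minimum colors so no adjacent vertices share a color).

The graph has a maximum clique of size 3 (lower bound on chromatic number).
A valid 3-coloring: {0: 0, 1: 1, 2: 0, 3: 2, 4: 1}.
Chromatic number = 3.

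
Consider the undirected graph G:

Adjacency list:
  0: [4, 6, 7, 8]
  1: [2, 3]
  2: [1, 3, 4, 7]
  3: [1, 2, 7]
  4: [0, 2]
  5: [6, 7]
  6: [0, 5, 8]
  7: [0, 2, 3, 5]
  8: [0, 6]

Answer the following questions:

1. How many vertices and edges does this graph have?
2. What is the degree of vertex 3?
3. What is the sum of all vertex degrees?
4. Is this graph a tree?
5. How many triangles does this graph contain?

Count: 9 vertices, 13 edges.
Vertex 3 has neighbors [1, 2, 7], degree = 3.
Handshaking lemma: 2 * 13 = 26.
A tree on 9 vertices has 8 edges. This graph has 13 edges (5 extra). Not a tree.
Number of triangles = 3.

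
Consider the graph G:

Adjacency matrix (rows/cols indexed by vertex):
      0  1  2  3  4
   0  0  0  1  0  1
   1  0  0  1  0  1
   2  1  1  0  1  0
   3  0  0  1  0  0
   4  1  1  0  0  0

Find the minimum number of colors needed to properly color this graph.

The graph has a maximum clique of size 2 (lower bound on chromatic number).
A valid 2-coloring: {0: 1, 1: 1, 2: 0, 3: 1, 4: 0}.
Chromatic number = 2.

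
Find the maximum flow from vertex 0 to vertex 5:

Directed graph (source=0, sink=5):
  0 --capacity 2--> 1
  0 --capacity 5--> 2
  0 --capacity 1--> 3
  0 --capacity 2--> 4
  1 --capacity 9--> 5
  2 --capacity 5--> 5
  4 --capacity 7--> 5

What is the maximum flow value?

Computing max flow:
  Flow on (0->1): 2/2
  Flow on (0->2): 5/5
  Flow on (0->4): 2/2
  Flow on (1->5): 2/9
  Flow on (2->5): 5/5
  Flow on (4->5): 2/7
Maximum flow = 9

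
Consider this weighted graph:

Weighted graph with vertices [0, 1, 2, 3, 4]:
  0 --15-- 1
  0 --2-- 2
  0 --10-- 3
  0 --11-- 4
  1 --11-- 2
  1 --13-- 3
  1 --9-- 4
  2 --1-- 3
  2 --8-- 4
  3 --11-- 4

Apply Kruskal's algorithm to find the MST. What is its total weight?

Applying Kruskal's algorithm (sort edges by weight, add if no cycle):
  Add (2,3) w=1
  Add (0,2) w=2
  Add (2,4) w=8
  Add (1,4) w=9
  Skip (0,3) w=10 (creates cycle)
  Skip (0,4) w=11 (creates cycle)
  Skip (1,2) w=11 (creates cycle)
  Skip (3,4) w=11 (creates cycle)
  Skip (1,3) w=13 (creates cycle)
  Skip (0,1) w=15 (creates cycle)
MST weight = 20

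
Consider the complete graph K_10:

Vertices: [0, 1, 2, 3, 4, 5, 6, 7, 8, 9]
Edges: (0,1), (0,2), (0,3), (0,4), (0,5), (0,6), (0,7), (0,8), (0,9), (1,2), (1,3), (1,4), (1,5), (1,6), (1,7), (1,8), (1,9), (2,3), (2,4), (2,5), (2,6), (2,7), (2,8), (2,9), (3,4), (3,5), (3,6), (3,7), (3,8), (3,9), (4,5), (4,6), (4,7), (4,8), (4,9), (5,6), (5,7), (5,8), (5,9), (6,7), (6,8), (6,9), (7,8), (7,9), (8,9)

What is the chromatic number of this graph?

In K_10, every vertex is adjacent to every other vertex.
Each vertex needs a unique color.
Chromatic number = 10.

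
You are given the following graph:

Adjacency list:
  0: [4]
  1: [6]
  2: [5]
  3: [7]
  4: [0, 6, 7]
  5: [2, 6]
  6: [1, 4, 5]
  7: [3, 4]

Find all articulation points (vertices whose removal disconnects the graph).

An articulation point is a vertex whose removal disconnects the graph.
Articulation points: [4, 5, 6, 7]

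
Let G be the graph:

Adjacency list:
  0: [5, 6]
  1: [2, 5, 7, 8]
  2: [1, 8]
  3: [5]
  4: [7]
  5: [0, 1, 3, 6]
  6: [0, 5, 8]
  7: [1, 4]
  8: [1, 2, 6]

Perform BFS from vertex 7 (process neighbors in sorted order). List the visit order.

BFS from vertex 7 (neighbors processed in ascending order):
Visit order: 7, 1, 4, 2, 5, 8, 0, 3, 6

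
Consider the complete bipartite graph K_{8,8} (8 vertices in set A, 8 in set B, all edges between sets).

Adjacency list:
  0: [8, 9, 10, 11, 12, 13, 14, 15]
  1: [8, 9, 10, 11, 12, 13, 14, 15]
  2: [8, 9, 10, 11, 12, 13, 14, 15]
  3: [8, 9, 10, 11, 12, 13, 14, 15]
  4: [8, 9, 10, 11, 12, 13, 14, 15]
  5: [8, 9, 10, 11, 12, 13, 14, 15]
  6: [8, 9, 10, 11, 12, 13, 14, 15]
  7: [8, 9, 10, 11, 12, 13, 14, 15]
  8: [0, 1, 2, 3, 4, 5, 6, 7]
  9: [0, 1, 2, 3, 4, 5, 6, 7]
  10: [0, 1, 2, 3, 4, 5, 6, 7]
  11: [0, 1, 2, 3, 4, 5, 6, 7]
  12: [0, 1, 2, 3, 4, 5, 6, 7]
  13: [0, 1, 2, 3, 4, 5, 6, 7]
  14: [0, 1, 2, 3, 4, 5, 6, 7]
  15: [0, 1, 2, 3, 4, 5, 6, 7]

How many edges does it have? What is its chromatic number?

K_{8,8} has 8 * 8 = 64 edges.
Bipartite graphs have chromatic number 2 (color each partition differently).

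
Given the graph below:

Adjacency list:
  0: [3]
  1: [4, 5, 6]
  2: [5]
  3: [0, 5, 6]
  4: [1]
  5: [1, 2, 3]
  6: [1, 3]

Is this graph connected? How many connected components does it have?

Checking connectivity: the graph has 1 connected component(s).
All vertices are reachable from each other. The graph IS connected.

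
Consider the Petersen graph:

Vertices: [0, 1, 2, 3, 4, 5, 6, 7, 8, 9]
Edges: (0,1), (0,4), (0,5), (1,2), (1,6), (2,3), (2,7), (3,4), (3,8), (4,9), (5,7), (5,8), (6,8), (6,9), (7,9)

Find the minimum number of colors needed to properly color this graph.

The Petersen graph contains odd cycles (e.g. the outer 5-cycle), so chi >= 3.
A proper 3-coloring exists (it is a well-known 3-chromatic graph).
Chromatic number = 3.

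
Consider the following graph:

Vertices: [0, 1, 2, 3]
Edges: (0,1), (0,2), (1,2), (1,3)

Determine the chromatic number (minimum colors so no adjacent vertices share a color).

The graph has a maximum clique of size 3 (lower bound on chromatic number).
A valid 3-coloring: {0: 1, 1: 0, 2: 2, 3: 1}.
Chromatic number = 3.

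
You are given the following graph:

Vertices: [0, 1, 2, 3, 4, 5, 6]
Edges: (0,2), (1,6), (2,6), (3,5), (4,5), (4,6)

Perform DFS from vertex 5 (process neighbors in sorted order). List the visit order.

DFS from vertex 5 (neighbors processed in ascending order):
Visit order: 5, 3, 4, 6, 1, 2, 0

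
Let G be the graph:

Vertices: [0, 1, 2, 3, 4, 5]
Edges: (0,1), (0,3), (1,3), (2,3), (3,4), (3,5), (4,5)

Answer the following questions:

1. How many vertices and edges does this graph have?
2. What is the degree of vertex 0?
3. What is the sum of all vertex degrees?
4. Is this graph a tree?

Count: 6 vertices, 7 edges.
Vertex 0 has neighbors [1, 3], degree = 2.
Handshaking lemma: 2 * 7 = 14.
A tree on 6 vertices has 5 edges. This graph has 7 edges (2 extra). Not a tree.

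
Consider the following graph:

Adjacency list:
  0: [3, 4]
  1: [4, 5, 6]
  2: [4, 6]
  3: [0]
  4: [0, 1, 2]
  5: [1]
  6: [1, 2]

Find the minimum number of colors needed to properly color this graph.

The graph has a maximum clique of size 2 (lower bound on chromatic number).
A valid 2-coloring: {0: 0, 1: 0, 2: 0, 3: 1, 4: 1, 5: 1, 6: 1}.
Chromatic number = 2.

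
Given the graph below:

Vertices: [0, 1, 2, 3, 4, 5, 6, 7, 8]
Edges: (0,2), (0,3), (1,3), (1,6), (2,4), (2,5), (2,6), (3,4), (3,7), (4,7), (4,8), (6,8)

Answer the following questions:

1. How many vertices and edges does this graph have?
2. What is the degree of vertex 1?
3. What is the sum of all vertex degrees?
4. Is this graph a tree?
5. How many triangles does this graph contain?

Count: 9 vertices, 12 edges.
Vertex 1 has neighbors [3, 6], degree = 2.
Handshaking lemma: 2 * 12 = 24.
A tree on 9 vertices has 8 edges. This graph has 12 edges (4 extra). Not a tree.
Number of triangles = 1.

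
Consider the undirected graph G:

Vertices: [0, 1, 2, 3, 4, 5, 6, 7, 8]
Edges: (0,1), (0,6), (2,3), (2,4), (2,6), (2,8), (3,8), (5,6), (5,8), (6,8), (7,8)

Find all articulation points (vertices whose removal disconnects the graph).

An articulation point is a vertex whose removal disconnects the graph.
Articulation points: [0, 2, 6, 8]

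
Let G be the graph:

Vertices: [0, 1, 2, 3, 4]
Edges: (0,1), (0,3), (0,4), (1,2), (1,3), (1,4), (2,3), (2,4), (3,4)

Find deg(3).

Vertex 3 has neighbors [0, 1, 2, 4], so deg(3) = 4.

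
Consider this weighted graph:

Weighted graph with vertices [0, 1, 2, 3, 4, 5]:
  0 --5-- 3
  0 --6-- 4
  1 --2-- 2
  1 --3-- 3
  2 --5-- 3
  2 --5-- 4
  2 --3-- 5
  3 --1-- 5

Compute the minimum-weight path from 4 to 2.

Using Dijkstra's algorithm from vertex 4:
Shortest path: 4 -> 2
Total weight: 5 = 5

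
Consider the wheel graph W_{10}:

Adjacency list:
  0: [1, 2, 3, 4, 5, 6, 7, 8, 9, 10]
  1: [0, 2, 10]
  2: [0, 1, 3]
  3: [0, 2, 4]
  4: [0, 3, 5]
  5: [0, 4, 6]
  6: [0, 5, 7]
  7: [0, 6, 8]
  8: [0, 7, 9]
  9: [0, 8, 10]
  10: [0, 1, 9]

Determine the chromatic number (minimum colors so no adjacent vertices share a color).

W_{10} = C_{10} plus a hub adjacent to every cycle vertex.
The outer cycle needs 2 colors (even cycle); the hub is adjacent to all of them so needs a fresh color.
Chromatic number = 2 + 1 = 3.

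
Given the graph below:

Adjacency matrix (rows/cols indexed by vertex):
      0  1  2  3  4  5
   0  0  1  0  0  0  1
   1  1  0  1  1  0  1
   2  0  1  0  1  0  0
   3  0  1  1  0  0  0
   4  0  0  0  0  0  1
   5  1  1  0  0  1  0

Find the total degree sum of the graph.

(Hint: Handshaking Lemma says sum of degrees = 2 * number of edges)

Count edges: 7 edges.
By Handshaking Lemma: sum of degrees = 2 * 7 = 14.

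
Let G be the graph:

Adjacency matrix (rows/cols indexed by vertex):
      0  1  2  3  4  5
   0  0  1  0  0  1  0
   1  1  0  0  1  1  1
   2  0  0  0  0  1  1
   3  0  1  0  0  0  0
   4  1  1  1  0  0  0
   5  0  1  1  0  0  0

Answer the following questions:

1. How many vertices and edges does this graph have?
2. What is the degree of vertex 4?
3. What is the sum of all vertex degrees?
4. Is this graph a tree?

Count: 6 vertices, 7 edges.
Vertex 4 has neighbors [0, 1, 2], degree = 3.
Handshaking lemma: 2 * 7 = 14.
A tree on 6 vertices has 5 edges. This graph has 7 edges (2 extra). Not a tree.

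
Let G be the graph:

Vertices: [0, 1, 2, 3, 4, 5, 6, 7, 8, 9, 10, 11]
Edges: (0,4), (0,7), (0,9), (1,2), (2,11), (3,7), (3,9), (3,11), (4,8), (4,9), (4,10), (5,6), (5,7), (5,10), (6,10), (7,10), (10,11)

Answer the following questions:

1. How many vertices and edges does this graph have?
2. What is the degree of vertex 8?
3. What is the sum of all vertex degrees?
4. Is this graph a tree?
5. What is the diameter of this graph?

Count: 12 vertices, 17 edges.
Vertex 8 has neighbors [4], degree = 1.
Handshaking lemma: 2 * 17 = 34.
A tree on 12 vertices has 11 edges. This graph has 17 edges (6 extra). Not a tree.
Diameter (longest shortest path) = 5.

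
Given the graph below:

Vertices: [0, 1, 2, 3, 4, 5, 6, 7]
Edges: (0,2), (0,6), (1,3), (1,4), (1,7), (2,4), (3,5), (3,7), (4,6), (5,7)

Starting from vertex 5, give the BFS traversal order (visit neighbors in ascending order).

BFS from vertex 5 (neighbors processed in ascending order):
Visit order: 5, 3, 7, 1, 4, 2, 6, 0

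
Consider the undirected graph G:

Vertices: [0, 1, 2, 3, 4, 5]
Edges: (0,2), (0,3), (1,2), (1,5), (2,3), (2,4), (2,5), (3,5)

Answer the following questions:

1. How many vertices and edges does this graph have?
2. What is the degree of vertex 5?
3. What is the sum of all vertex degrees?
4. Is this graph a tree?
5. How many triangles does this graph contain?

Count: 6 vertices, 8 edges.
Vertex 5 has neighbors [1, 2, 3], degree = 3.
Handshaking lemma: 2 * 8 = 16.
A tree on 6 vertices has 5 edges. This graph has 8 edges (3 extra). Not a tree.
Number of triangles = 3.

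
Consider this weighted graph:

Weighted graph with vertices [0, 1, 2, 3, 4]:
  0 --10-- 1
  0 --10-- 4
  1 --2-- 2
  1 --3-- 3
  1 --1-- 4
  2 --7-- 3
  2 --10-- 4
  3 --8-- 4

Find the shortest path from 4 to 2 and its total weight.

Using Dijkstra's algorithm from vertex 4:
Shortest path: 4 -> 1 -> 2
Total weight: 1 + 2 = 3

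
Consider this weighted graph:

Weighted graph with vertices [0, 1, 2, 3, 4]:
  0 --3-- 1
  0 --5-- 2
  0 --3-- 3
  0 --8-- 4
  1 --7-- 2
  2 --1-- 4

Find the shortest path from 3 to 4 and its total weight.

Using Dijkstra's algorithm from vertex 3:
Shortest path: 3 -> 0 -> 2 -> 4
Total weight: 3 + 5 + 1 = 9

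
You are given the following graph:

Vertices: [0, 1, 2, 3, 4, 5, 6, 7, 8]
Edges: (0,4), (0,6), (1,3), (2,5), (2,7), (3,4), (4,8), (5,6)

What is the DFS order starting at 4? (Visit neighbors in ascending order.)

DFS from vertex 4 (neighbors processed in ascending order):
Visit order: 4, 0, 6, 5, 2, 7, 3, 1, 8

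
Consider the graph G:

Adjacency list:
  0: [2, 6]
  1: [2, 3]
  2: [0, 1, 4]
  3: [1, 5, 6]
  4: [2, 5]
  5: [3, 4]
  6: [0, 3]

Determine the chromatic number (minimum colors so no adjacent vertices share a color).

The graph has a maximum clique of size 2 (lower bound on chromatic number).
A valid 3-coloring: {0: 1, 1: 1, 2: 0, 3: 0, 4: 1, 5: 2, 6: 2}.
No proper 2-coloring exists (verified by exhaustive search).
Chromatic number = 3.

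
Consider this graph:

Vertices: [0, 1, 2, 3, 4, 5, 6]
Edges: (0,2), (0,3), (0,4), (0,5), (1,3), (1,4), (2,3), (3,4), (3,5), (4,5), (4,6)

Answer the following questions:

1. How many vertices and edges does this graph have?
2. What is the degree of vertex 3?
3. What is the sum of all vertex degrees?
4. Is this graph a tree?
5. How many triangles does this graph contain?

Count: 7 vertices, 11 edges.
Vertex 3 has neighbors [0, 1, 2, 4, 5], degree = 5.
Handshaking lemma: 2 * 11 = 22.
A tree on 7 vertices has 6 edges. This graph has 11 edges (5 extra). Not a tree.
Number of triangles = 6.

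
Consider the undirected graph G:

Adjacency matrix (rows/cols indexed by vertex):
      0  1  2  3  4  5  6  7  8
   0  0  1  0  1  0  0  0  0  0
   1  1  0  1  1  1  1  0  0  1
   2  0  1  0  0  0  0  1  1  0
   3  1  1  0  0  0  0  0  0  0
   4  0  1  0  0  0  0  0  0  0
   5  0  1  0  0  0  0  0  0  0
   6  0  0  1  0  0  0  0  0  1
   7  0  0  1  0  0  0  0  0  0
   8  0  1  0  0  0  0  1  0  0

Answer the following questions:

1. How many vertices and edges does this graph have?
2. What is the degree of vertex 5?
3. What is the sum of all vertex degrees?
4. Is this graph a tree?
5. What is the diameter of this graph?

Count: 9 vertices, 10 edges.
Vertex 5 has neighbors [1], degree = 1.
Handshaking lemma: 2 * 10 = 20.
A tree on 9 vertices has 8 edges. This graph has 10 edges (2 extra). Not a tree.
Diameter (longest shortest path) = 3.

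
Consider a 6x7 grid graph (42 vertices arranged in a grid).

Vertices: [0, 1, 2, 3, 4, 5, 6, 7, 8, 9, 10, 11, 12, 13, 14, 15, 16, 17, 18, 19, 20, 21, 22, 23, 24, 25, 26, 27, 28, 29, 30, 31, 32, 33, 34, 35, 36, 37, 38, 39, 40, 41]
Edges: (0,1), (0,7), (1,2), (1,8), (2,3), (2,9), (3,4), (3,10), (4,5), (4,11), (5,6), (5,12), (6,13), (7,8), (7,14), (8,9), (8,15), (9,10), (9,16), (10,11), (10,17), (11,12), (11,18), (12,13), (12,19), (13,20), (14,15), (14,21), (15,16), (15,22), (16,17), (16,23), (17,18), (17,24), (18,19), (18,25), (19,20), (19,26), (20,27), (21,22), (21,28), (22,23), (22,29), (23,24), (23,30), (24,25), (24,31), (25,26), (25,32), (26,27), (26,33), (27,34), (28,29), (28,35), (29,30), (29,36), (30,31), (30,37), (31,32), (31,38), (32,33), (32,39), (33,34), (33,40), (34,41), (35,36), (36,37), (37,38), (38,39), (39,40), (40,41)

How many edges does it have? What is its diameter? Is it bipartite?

A 6x7 grid has 35 vertical edges and 36 horizontal edges.
Total edges = 35 + 36 = 71.
Diameter = (6-1) + (7-1) = 11 (corner to opposite corner).
Grid graphs are bipartite (checkerboard coloring).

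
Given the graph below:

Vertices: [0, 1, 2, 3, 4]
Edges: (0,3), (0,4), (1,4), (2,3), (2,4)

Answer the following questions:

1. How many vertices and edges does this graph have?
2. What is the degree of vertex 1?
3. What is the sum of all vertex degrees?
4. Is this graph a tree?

Count: 5 vertices, 5 edges.
Vertex 1 has neighbors [4], degree = 1.
Handshaking lemma: 2 * 5 = 10.
A tree on 5 vertices has 4 edges. This graph has 5 edges (1 extra). Not a tree.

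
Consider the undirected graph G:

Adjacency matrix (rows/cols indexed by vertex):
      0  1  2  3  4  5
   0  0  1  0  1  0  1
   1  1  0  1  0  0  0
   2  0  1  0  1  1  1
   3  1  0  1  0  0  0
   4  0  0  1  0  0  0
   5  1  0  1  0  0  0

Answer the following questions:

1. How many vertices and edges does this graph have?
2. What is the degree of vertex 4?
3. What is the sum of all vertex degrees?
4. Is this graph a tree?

Count: 6 vertices, 7 edges.
Vertex 4 has neighbors [2], degree = 1.
Handshaking lemma: 2 * 7 = 14.
A tree on 6 vertices has 5 edges. This graph has 7 edges (2 extra). Not a tree.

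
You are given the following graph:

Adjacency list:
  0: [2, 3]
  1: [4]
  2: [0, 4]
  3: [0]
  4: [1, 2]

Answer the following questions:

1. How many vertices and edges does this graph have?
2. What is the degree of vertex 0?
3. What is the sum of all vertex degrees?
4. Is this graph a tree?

Count: 5 vertices, 4 edges.
Vertex 0 has neighbors [2, 3], degree = 2.
Handshaking lemma: 2 * 4 = 8.
A graph is a tree iff it is connected and has exactly n-1 edges. This graph is connected (all 5 vertices in one component) and has 5-1 = 4 edges. It is a tree.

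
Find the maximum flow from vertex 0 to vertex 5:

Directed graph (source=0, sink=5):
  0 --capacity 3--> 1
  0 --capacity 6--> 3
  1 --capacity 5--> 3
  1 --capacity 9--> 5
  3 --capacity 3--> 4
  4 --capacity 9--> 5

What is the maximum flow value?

Computing max flow:
  Flow on (0->1): 3/3
  Flow on (0->3): 3/6
  Flow on (1->5): 3/9
  Flow on (3->4): 3/3
  Flow on (4->5): 3/9
Maximum flow = 6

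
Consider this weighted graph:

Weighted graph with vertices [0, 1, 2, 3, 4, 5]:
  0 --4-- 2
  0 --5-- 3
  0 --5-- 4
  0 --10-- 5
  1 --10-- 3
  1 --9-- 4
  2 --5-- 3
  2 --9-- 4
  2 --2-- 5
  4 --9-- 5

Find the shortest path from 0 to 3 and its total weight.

Using Dijkstra's algorithm from vertex 0:
Shortest path: 0 -> 3
Total weight: 5 = 5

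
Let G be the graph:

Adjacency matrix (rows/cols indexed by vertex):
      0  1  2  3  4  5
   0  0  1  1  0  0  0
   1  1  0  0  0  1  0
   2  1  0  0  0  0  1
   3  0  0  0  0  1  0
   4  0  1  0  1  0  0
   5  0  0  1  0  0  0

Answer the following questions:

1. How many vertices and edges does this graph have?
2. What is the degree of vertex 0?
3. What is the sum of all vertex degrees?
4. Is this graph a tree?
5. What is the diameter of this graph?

Count: 6 vertices, 5 edges.
Vertex 0 has neighbors [1, 2], degree = 2.
Handshaking lemma: 2 * 5 = 10.
A graph is a tree iff it is connected and has exactly n-1 edges. This graph is connected (all 6 vertices in one component) and has 6-1 = 5 edges. It is a tree.
Diameter (longest shortest path) = 5.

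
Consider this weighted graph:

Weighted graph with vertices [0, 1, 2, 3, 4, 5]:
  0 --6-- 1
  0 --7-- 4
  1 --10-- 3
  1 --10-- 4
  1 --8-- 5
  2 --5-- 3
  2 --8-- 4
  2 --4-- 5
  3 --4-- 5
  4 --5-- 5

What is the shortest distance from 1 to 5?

Using Dijkstra's algorithm from vertex 1:
Shortest path: 1 -> 5
Total weight: 8 = 8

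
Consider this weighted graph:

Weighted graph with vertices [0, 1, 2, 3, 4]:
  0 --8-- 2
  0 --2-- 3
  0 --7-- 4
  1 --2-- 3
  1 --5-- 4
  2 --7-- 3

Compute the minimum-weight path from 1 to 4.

Using Dijkstra's algorithm from vertex 1:
Shortest path: 1 -> 4
Total weight: 5 = 5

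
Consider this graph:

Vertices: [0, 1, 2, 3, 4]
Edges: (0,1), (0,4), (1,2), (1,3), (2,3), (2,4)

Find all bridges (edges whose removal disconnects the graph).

No bridges found. The graph is 2-edge-connected (no single edge removal disconnects it).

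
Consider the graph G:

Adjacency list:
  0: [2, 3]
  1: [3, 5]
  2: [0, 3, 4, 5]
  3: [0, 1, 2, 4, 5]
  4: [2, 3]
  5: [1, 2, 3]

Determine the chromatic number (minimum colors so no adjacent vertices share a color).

The graph has a maximum clique of size 3 (lower bound on chromatic number).
A valid 3-coloring: {0: 2, 1: 1, 2: 1, 3: 0, 4: 2, 5: 2}.
Chromatic number = 3.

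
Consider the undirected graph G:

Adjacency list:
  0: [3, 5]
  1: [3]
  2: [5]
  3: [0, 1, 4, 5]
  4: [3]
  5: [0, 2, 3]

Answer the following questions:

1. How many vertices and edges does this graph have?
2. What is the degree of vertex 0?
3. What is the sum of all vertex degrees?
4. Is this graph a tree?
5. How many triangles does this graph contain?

Count: 6 vertices, 6 edges.
Vertex 0 has neighbors [3, 5], degree = 2.
Handshaking lemma: 2 * 6 = 12.
A tree on 6 vertices has 5 edges. This graph has 6 edges (1 extra). Not a tree.
Number of triangles = 1.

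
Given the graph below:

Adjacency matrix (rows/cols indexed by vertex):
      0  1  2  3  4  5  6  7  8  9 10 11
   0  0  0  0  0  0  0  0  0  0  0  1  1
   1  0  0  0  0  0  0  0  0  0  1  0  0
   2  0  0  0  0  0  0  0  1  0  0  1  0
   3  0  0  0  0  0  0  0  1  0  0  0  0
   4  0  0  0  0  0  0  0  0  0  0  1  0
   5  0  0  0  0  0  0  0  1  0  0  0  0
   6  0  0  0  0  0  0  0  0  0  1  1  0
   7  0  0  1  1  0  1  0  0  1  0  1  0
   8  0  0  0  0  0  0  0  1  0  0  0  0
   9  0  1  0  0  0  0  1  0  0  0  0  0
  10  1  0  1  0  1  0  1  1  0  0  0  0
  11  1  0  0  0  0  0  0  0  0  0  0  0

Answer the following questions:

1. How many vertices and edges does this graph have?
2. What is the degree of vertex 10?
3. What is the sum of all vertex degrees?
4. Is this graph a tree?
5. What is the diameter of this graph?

Count: 12 vertices, 12 edges.
Vertex 10 has neighbors [0, 2, 4, 6, 7], degree = 5.
Handshaking lemma: 2 * 12 = 24.
A tree on 12 vertices has 11 edges. This graph has 12 edges (1 extra). Not a tree.
Diameter (longest shortest path) = 5.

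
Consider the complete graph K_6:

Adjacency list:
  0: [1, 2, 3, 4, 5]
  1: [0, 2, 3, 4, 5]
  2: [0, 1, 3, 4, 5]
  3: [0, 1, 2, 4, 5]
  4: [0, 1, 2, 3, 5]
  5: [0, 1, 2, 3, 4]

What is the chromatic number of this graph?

In K_6, every vertex is adjacent to every other vertex.
Each vertex needs a unique color.
Chromatic number = 6.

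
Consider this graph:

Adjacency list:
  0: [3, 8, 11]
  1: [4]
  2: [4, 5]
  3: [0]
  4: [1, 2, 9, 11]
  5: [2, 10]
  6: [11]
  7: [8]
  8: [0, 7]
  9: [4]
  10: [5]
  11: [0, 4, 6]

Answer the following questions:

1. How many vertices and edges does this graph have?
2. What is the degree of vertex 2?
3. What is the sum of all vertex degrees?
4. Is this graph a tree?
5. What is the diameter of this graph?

Count: 12 vertices, 11 edges.
Vertex 2 has neighbors [4, 5], degree = 2.
Handshaking lemma: 2 * 11 = 22.
A graph is a tree iff it is connected and has exactly n-1 edges. This graph is connected (all 12 vertices in one component) and has 12-1 = 11 edges. It is a tree.
Diameter (longest shortest path) = 7.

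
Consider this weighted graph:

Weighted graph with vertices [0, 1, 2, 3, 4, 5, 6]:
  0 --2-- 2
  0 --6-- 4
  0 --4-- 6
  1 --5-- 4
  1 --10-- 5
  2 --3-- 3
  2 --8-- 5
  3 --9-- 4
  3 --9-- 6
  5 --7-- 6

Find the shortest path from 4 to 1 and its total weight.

Using Dijkstra's algorithm from vertex 4:
Shortest path: 4 -> 1
Total weight: 5 = 5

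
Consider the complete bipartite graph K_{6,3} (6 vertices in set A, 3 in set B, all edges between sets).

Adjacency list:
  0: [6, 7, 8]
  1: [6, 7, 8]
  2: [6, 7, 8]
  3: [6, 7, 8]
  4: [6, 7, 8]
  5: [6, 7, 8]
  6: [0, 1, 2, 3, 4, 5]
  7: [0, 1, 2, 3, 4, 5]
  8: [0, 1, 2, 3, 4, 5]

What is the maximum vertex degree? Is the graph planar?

Set-A vertices have degree 3; set-B vertices have degree 6. Maximum degree = max(6,3) = 6.
K_{6,3} contains K_{3,3} as a subgraph (since both sides have >= 3 vertices); by Kuratowski's theorem it is not planar.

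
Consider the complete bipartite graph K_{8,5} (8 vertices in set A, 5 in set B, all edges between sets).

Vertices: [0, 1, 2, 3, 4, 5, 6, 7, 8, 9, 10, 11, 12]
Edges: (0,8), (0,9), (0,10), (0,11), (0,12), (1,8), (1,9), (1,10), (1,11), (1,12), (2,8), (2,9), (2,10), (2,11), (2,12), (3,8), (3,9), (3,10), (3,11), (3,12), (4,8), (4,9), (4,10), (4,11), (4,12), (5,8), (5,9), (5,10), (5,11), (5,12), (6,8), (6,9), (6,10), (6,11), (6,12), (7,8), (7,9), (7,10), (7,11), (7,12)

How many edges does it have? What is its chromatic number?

K_{8,5} has 8 * 5 = 40 edges.
Bipartite graphs have chromatic number 2 (color each partition differently).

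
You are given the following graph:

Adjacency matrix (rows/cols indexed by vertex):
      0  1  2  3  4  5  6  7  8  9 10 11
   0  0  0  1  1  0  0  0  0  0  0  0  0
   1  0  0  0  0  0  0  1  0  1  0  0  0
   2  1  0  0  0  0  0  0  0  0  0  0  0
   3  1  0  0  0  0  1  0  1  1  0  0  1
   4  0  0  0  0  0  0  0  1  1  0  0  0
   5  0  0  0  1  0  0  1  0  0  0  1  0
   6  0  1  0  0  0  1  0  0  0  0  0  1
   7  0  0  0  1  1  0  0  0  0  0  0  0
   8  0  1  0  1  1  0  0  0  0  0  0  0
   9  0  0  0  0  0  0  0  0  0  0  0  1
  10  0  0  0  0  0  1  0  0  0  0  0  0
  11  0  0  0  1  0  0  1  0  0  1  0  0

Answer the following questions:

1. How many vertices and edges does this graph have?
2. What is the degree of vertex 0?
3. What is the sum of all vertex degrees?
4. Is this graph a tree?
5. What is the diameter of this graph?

Count: 12 vertices, 14 edges.
Vertex 0 has neighbors [2, 3], degree = 2.
Handshaking lemma: 2 * 14 = 28.
A tree on 12 vertices has 11 edges. This graph has 14 edges (3 extra). Not a tree.
Diameter (longest shortest path) = 4.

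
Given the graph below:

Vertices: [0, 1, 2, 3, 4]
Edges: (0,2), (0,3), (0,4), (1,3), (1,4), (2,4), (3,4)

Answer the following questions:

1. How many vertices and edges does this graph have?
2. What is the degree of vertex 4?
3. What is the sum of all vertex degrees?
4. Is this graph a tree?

Count: 5 vertices, 7 edges.
Vertex 4 has neighbors [0, 1, 2, 3], degree = 4.
Handshaking lemma: 2 * 7 = 14.
A tree on 5 vertices has 4 edges. This graph has 7 edges (3 extra). Not a tree.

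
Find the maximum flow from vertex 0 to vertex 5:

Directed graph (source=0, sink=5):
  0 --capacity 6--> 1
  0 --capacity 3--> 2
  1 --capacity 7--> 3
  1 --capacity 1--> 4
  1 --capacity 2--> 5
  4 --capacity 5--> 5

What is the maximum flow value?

Computing max flow:
  Flow on (0->1): 3/6
  Flow on (1->4): 1/1
  Flow on (1->5): 2/2
  Flow on (4->5): 1/5
Maximum flow = 3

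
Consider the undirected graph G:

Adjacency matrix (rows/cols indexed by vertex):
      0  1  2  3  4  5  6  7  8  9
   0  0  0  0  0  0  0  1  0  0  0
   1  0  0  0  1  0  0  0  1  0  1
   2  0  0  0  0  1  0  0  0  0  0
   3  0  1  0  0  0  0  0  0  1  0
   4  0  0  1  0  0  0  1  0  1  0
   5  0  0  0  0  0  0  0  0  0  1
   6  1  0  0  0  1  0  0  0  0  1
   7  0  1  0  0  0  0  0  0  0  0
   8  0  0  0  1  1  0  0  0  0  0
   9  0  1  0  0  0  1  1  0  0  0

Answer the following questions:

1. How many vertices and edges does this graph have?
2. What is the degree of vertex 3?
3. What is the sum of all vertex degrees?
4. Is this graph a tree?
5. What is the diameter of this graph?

Count: 10 vertices, 10 edges.
Vertex 3 has neighbors [1, 8], degree = 2.
Handshaking lemma: 2 * 10 = 20.
A tree on 10 vertices has 9 edges. This graph has 10 edges (1 extra). Not a tree.
Diameter (longest shortest path) = 5.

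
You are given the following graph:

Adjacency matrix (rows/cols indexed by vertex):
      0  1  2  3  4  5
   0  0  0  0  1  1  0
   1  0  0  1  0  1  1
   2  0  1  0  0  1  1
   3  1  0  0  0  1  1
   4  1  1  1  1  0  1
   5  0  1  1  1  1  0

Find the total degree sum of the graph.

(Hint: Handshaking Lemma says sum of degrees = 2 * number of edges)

Count edges: 10 edges.
By Handshaking Lemma: sum of degrees = 2 * 10 = 20.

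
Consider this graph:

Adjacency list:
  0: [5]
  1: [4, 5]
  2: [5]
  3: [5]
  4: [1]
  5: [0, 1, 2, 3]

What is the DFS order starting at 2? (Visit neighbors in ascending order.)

DFS from vertex 2 (neighbors processed in ascending order):
Visit order: 2, 5, 0, 1, 4, 3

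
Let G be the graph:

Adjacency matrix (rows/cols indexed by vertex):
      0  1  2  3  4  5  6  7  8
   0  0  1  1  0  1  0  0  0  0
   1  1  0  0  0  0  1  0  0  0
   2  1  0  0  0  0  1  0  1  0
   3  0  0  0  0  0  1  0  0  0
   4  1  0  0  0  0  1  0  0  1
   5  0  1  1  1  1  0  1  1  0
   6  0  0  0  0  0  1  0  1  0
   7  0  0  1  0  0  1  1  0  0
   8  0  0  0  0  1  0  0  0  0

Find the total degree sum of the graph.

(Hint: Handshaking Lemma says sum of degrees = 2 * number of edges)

Count edges: 12 edges.
By Handshaking Lemma: sum of degrees = 2 * 12 = 24.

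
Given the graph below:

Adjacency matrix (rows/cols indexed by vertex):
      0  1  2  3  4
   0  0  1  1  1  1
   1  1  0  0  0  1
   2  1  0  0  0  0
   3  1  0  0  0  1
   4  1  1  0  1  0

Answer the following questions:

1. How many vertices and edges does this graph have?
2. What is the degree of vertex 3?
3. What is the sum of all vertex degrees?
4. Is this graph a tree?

Count: 5 vertices, 6 edges.
Vertex 3 has neighbors [0, 4], degree = 2.
Handshaking lemma: 2 * 6 = 12.
A tree on 5 vertices has 4 edges. This graph has 6 edges (2 extra). Not a tree.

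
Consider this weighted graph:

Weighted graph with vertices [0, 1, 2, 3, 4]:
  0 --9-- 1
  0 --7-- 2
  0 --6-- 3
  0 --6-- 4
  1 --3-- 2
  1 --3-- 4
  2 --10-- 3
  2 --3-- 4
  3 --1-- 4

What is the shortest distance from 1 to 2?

Using Dijkstra's algorithm from vertex 1:
Shortest path: 1 -> 2
Total weight: 3 = 3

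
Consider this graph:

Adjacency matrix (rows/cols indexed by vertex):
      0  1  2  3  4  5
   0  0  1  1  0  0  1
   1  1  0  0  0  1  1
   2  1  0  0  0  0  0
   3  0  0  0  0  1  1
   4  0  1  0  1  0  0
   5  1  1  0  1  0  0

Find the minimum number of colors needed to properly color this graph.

The graph has a maximum clique of size 3 (lower bound on chromatic number).
A valid 3-coloring: {0: 0, 1: 1, 2: 1, 3: 0, 4: 2, 5: 2}.
Chromatic number = 3.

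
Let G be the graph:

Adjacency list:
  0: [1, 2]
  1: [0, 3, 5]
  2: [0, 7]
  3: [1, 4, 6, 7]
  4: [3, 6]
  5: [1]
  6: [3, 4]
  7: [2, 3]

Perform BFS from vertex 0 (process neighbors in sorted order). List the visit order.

BFS from vertex 0 (neighbors processed in ascending order):
Visit order: 0, 1, 2, 3, 5, 7, 4, 6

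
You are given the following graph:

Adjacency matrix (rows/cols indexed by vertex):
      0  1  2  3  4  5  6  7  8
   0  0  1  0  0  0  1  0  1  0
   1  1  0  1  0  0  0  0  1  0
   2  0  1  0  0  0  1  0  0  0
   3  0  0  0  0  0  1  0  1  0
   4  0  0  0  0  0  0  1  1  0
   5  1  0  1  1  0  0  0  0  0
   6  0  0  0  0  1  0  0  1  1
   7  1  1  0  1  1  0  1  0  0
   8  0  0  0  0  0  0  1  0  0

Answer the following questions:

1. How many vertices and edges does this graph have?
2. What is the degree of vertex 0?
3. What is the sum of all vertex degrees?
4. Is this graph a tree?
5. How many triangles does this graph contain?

Count: 9 vertices, 12 edges.
Vertex 0 has neighbors [1, 5, 7], degree = 3.
Handshaking lemma: 2 * 12 = 24.
A tree on 9 vertices has 8 edges. This graph has 12 edges (4 extra). Not a tree.
Number of triangles = 2.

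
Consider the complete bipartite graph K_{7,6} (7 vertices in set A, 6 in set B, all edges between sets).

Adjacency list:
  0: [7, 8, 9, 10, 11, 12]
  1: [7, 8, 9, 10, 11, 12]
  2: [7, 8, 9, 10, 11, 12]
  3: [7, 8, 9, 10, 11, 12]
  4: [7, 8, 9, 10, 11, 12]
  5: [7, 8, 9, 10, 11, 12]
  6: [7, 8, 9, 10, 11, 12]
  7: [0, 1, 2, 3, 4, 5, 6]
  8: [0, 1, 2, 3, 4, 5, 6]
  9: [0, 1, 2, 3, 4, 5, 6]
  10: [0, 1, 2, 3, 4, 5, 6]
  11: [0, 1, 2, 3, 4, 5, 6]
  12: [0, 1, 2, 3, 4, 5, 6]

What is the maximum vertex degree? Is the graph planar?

Set-A vertices have degree 6; set-B vertices have degree 7. Maximum degree = max(7,6) = 7.
K_{7,6} contains K_{3,3} as a subgraph (since both sides have >= 3 vertices); by Kuratowski's theorem it is not planar.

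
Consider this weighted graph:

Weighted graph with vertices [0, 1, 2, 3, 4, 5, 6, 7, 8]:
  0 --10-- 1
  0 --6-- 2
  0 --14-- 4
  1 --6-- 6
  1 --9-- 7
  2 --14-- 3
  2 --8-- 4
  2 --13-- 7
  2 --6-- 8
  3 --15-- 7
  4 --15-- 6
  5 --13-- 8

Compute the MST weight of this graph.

Applying Kruskal's algorithm (sort edges by weight, add if no cycle):
  Add (0,2) w=6
  Add (1,6) w=6
  Add (2,8) w=6
  Add (2,4) w=8
  Add (1,7) w=9
  Add (0,1) w=10
  Skip (2,7) w=13 (creates cycle)
  Add (5,8) w=13
  Skip (0,4) w=14 (creates cycle)
  Add (2,3) w=14
  Skip (3,7) w=15 (creates cycle)
  Skip (4,6) w=15 (creates cycle)
MST weight = 72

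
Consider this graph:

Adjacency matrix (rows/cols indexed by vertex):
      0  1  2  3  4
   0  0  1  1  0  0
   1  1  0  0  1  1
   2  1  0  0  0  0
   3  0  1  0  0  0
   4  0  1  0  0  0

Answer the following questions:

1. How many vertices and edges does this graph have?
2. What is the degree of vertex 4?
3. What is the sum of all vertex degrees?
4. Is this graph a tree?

Count: 5 vertices, 4 edges.
Vertex 4 has neighbors [1], degree = 1.
Handshaking lemma: 2 * 4 = 8.
A graph is a tree iff it is connected and has exactly n-1 edges. This graph is connected (all 5 vertices in one component) and has 5-1 = 4 edges. It is a tree.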